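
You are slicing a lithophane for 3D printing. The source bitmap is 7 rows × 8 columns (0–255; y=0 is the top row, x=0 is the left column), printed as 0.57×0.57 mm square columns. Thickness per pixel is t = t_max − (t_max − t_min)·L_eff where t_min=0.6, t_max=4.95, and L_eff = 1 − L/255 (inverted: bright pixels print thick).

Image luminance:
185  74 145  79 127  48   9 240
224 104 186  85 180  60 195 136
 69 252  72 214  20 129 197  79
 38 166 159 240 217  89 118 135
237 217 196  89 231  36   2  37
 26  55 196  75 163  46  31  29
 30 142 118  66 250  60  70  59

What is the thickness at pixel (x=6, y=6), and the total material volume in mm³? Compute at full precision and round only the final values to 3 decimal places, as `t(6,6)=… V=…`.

span = t_max - t_min = 4.95 - 0.6 = 4.350
L(6,6) = 70, L_eff = 1 - 70/255 = 0.725490 (inverted)
t(6,6) = 4.95 - 4.350·0.725490 = 1.794
Σt over all 7·8 pixels = 148.44
V = pitch²·Σt = 0.57²·148.44 = 48.228

t(6,6)=1.794 V=48.228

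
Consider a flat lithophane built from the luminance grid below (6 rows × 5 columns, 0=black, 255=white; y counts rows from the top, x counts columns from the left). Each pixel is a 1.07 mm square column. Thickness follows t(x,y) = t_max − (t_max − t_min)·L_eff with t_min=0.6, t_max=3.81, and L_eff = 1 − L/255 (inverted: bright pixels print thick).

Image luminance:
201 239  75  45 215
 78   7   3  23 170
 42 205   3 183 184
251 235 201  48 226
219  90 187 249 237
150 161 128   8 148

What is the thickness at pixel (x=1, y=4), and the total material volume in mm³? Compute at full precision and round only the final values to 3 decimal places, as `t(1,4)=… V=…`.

span = t_max - t_min = 3.81 - 0.6 = 3.210
L(1,4) = 90, L_eff = 1 - 90/255 = 0.647059 (inverted)
t(1,4) = 3.81 - 3.210·0.647059 = 1.733
Σt over all 6·5 pixels = 603577/8500 ≈ 71.0090588
V = pitch²·Σt = 1.07²·603577/8500 = 81.298

t(1,4)=1.733 V=81.298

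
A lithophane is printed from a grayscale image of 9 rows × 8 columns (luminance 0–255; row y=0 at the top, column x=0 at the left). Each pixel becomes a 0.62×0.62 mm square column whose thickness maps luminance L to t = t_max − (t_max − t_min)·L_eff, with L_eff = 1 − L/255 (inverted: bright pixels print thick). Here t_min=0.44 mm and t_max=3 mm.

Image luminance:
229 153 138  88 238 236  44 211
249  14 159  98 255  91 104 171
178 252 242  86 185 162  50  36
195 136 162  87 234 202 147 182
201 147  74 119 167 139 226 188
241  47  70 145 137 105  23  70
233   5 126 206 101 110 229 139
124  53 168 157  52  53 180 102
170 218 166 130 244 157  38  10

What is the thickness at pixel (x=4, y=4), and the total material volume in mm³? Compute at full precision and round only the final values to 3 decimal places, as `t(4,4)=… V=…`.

t(4,4)=2.117 V=51.865

span = t_max - t_min = 3 - 0.44 = 2.560
L(4,4) = 167, L_eff = 1 - 167/255 = 0.345098 (inverted)
t(4,4) = 3 - 2.560·0.345098 = 2.117
Σt over all 9·8 pixels = 286712/2125 ≈ 134.9232941
V = pitch²·Σt = 0.62²·286712/2125 = 51.865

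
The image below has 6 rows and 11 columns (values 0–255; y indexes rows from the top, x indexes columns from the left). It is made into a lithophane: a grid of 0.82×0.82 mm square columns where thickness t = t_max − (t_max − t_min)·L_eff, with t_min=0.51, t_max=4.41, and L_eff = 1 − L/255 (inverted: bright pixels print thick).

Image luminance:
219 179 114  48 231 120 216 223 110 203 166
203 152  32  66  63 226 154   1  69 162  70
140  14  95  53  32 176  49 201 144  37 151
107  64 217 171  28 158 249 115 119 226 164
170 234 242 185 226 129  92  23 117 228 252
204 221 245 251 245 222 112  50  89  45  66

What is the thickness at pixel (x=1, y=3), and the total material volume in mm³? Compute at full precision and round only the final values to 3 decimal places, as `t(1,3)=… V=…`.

span = t_max - t_min = 4.41 - 0.51 = 3.900
L(1,3) = 64, L_eff = 1 - 64/255 = 0.749020 (inverted)
t(1,3) = 4.41 - 3.900·0.749020 = 1.489
Σt over all 6·11 pixels = 75308/425 ≈ 177.1952941
V = pitch²·Σt = 0.82²·75308/425 = 119.146

t(1,3)=1.489 V=119.146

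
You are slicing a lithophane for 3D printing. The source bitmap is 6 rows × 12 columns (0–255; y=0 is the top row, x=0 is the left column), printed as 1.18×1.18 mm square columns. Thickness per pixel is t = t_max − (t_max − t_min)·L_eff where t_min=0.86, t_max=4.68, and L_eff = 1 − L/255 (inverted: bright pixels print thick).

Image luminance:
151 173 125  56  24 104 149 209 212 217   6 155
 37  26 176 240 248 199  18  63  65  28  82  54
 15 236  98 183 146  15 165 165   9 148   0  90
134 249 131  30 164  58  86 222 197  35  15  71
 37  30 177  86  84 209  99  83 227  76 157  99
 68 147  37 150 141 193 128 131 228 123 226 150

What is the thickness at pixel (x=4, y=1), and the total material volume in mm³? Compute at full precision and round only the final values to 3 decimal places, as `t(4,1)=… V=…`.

t(4,1)=4.575 V=264.872

span = t_max - t_min = 4.68 - 0.86 = 3.820
L(4,1) = 248, L_eff = 1 - 248/255 = 0.027451 (inverted)
t(4,1) = 4.68 - 3.820·0.027451 = 4.575
Σt over all 6·12 pixels = 161693/850 ≈ 190.2270588
V = pitch²·Σt = 1.18²·161693/850 = 264.872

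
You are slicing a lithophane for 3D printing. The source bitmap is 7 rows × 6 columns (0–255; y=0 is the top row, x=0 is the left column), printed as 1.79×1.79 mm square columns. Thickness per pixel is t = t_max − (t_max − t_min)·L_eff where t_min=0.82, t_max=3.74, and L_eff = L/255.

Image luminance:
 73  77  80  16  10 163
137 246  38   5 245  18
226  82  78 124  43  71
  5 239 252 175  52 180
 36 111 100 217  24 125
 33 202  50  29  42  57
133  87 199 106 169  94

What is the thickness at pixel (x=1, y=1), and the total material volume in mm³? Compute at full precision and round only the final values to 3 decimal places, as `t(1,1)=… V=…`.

span = t_max - t_min = 3.74 - 0.82 = 2.920
L(1,1) = 246, L_eff = 246/255 = 0.964706
t(1,1) = 3.74 - 2.920·0.964706 = 0.923
Σt over all 7·6 pixels = 225536/2125 ≈ 106.1345882
V = pitch²·Σt = 1.79²·225536/2125 = 340.066

t(1,1)=0.923 V=340.066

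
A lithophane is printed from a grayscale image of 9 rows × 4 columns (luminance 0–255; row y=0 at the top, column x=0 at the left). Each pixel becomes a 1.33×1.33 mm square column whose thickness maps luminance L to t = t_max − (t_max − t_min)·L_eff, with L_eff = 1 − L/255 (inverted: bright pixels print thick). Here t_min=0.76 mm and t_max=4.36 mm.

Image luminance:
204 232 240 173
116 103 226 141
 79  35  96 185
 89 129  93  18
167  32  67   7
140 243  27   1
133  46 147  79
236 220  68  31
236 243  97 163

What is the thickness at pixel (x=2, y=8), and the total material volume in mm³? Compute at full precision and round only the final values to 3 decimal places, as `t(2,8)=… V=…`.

span = t_max - t_min = 4.36 - 0.76 = 3.600
L(2,8) = 97, L_eff = 1 - 97/255 = 0.619608 (inverted)
t(2,8) = 4.36 - 3.600·0.619608 = 2.129
Σt over all 9·4 pixels = 7776/85 ≈ 91.4823529
V = pitch²·Σt = 1.33²·7776/85 = 161.823

t(2,8)=2.129 V=161.823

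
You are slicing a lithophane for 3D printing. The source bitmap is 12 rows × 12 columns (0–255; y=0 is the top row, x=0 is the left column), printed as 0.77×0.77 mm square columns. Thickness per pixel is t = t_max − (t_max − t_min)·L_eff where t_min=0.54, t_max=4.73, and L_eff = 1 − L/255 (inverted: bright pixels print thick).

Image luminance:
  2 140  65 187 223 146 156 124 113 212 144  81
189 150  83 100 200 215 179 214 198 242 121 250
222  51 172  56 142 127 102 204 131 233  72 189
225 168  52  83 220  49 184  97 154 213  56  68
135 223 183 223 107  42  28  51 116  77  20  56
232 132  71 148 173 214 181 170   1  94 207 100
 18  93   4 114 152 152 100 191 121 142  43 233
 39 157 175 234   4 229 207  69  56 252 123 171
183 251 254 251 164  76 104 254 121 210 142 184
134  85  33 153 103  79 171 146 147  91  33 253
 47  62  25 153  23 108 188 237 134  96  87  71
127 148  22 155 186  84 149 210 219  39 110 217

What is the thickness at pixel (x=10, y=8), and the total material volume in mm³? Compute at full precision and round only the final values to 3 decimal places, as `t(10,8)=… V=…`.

t(10,8)=2.873 V=236.914

span = t_max - t_min = 4.73 - 0.54 = 4.190
L(10,8) = 142, L_eff = 1 - 142/255 = 0.443137 (inverted)
t(10,8) = 4.73 - 4.190·0.443137 = 2.873
Σt over all 12·12 pixels = 5094707/12750 ≈ 399.5848627
V = pitch²·Σt = 0.77²·5094707/12750 = 236.914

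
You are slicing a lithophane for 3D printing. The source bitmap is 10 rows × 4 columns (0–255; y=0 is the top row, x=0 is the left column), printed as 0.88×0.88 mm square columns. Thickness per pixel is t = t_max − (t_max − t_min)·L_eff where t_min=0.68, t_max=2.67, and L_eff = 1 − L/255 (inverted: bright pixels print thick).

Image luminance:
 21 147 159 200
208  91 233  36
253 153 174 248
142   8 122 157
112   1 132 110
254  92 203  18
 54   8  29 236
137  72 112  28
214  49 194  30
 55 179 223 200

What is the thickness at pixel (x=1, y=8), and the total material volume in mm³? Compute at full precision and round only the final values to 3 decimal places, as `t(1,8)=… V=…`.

span = t_max - t_min = 2.67 - 0.68 = 1.990
L(1,8) = 49, L_eff = 1 - 49/255 = 0.807843 (inverted)
t(1,8) = 2.67 - 1.990·0.807843 = 1.062
Σt over all 10·4 pixels = 284551/4250 ≈ 66.9531765
V = pitch²·Σt = 0.88²·284551/4250 = 51.849

t(1,8)=1.062 V=51.849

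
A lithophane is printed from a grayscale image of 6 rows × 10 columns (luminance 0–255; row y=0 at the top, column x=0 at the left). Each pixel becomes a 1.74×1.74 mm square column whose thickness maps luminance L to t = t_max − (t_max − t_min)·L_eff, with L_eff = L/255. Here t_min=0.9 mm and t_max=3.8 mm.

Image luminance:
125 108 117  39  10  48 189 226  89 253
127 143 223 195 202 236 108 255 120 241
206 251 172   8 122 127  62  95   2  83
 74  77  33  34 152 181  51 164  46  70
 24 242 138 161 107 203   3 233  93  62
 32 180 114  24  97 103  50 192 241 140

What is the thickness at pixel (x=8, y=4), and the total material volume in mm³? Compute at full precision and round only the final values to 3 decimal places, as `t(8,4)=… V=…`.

span = t_max - t_min = 3.8 - 0.9 = 2.900
L(8,4) = 93, L_eff = 93/255 = 0.364706
t(8,4) = 3.8 - 2.900·0.364706 = 2.742
Σt over all 6·10 pixels = 121271/850 ≈ 142.6717647
V = pitch²·Σt = 1.74²·121271/850 = 431.953

t(8,4)=2.742 V=431.953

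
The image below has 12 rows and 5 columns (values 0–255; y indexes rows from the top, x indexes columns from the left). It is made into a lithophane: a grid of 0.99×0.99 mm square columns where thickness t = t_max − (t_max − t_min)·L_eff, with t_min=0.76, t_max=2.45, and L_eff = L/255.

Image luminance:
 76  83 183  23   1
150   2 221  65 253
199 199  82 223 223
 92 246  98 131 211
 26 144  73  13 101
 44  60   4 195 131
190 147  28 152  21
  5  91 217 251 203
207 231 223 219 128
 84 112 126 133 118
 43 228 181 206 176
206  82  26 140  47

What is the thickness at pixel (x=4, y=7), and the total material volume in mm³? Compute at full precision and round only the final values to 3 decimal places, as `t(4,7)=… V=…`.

t(4,7)=1.105 V=93.585

span = t_max - t_min = 2.45 - 0.76 = 1.690
L(4,7) = 203, L_eff = 203/255 = 0.796078
t(4,7) = 2.45 - 1.690·0.796078 = 1.105
Σt over all 12·5 pixels = 811621/8500 ≈ 95.4848235
V = pitch²·Σt = 0.99²·811621/8500 = 93.585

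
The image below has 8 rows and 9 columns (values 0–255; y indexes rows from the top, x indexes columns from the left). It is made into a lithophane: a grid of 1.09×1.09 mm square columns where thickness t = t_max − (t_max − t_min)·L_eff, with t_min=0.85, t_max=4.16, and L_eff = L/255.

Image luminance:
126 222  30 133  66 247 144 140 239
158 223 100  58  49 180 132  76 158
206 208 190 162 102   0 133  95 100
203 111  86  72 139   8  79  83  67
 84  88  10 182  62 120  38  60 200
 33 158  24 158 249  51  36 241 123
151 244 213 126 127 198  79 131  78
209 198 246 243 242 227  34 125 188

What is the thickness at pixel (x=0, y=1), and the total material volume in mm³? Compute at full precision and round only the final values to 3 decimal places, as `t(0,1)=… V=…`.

span = t_max - t_min = 4.16 - 0.85 = 3.310
L(0,1) = 158, L_eff = 158/255 = 0.619608
t(0,1) = 4.16 - 3.310·0.619608 = 2.109
Σt over all 8·9 pixels = 1497643/8500 ≈ 176.1932941
V = pitch²·Σt = 1.09²·1497643/8500 = 209.335

t(0,1)=2.109 V=209.335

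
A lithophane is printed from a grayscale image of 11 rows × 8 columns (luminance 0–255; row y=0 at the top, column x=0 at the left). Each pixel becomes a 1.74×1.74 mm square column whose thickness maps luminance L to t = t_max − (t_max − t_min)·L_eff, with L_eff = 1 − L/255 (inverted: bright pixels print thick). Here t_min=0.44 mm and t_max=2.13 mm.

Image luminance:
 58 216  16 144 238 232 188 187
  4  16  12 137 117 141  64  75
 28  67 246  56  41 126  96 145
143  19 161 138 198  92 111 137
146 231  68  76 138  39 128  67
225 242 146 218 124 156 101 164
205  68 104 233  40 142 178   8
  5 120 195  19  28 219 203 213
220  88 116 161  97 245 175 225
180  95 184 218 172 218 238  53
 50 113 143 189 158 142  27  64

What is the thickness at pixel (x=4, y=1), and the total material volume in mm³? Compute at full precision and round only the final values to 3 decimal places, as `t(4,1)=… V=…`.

span = t_max - t_min = 2.13 - 0.44 = 1.690
L(4,1) = 117, L_eff = 1 - 117/255 = 0.541176 (inverted)
t(4,1) = 2.13 - 1.690·0.541176 = 1.215
Σt over all 11·8 pixels = 975207/8500 ≈ 114.7302353
V = pitch²·Σt = 1.74²·975207/8500 = 347.357

t(4,1)=1.215 V=347.357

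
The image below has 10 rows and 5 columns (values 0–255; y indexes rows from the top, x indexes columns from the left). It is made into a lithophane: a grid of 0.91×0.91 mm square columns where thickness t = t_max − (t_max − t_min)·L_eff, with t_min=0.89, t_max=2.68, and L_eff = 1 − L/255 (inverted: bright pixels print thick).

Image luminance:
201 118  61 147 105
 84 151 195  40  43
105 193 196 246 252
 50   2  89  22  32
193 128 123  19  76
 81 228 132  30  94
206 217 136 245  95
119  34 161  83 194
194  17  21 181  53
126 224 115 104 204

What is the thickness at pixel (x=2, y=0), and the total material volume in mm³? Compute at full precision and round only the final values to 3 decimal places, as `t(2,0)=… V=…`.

t(2,0)=1.318 V=72.687

span = t_max - t_min = 2.68 - 0.89 = 1.790
L(2,0) = 61, L_eff = 1 - 61/255 = 0.760784 (inverted)
t(2,0) = 2.68 - 1.790·0.760784 = 1.318
Σt over all 10·5 pixels = 149219/1700 ≈ 87.7758824
V = pitch²·Σt = 0.91²·149219/1700 = 72.687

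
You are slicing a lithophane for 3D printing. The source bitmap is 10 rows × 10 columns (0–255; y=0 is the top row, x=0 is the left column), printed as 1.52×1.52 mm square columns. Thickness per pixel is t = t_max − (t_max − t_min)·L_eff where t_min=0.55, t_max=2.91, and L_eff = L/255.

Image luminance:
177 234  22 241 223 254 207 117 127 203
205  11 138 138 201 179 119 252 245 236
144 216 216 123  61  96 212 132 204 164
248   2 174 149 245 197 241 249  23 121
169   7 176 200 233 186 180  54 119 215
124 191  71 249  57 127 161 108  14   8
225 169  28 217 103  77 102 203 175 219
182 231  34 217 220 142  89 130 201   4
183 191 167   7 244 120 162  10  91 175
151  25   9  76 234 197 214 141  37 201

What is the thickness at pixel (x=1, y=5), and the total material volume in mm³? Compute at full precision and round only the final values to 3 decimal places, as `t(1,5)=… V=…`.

span = t_max - t_min = 2.91 - 0.55 = 2.360
L(1,5) = 191, L_eff = 191/255 = 0.749020
t(1,5) = 2.91 - 2.360·0.749020 = 1.142
Σt over all 10·10 pixels = 970243/6375 ≈ 152.1949804
V = pitch²·Σt = 1.52²·970243/6375 = 351.631

t(1,5)=1.142 V=351.631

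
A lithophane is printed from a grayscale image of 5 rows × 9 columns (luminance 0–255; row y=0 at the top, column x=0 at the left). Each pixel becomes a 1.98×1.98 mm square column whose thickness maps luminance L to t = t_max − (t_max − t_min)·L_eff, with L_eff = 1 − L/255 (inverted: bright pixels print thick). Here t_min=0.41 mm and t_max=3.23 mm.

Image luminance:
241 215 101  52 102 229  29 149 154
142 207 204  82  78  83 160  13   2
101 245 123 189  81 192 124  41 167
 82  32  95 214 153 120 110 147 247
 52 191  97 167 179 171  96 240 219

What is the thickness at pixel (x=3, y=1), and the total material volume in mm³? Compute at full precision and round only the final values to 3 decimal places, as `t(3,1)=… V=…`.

span = t_max - t_min = 3.23 - 0.41 = 2.820
L(3,1) = 82, L_eff = 1 - 82/255 = 0.678431 (inverted)
t(3,1) = 3.23 - 2.820·0.678431 = 1.317
Σt over all 5·9 pixels = 731917/8500 ≈ 86.1078824
V = pitch²·Σt = 1.98²·731917/8500 = 337.577

t(3,1)=1.317 V=337.577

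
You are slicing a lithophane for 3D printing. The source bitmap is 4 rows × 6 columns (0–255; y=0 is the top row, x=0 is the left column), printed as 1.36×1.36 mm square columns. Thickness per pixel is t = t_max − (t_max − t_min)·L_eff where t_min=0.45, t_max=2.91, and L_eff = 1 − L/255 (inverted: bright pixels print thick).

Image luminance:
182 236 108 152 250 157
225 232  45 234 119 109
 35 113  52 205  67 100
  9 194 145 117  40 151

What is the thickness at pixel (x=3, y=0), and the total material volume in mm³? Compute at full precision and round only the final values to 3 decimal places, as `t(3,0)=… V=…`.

t(3,0)=1.916 V=78.448

span = t_max - t_min = 2.91 - 0.45 = 2.460
L(3,0) = 152, L_eff = 1 - 152/255 = 0.403922 (inverted)
t(3,0) = 2.91 - 2.460·0.403922 = 1.916
Σt over all 4·6 pixels = 180257/4250 ≈ 42.4134118
V = pitch²·Σt = 1.36²·180257/4250 = 78.448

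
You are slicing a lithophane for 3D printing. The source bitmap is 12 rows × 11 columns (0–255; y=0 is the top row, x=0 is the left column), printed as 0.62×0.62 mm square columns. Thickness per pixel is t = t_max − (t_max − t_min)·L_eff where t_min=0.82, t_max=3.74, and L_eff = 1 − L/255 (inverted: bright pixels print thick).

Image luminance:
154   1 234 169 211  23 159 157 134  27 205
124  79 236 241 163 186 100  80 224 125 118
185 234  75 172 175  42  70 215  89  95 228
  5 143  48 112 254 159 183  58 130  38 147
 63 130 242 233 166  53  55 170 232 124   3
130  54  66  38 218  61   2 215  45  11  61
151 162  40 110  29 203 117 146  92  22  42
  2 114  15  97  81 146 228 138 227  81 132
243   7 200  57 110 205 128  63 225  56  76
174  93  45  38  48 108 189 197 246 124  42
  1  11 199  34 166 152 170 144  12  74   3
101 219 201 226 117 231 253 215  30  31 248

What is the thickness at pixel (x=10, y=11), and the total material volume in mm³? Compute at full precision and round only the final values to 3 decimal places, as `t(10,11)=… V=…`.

t(10,11)=3.660 V=113.206

span = t_max - t_min = 3.74 - 0.82 = 2.920
L(10,11) = 248, L_eff = 1 - 248/255 = 0.027451 (inverted)
t(10,11) = 3.74 - 2.920·0.027451 = 3.660
Σt over all 12·11 pixels = 625816/2125 ≈ 294.5016471
V = pitch²·Σt = 0.62²·625816/2125 = 113.206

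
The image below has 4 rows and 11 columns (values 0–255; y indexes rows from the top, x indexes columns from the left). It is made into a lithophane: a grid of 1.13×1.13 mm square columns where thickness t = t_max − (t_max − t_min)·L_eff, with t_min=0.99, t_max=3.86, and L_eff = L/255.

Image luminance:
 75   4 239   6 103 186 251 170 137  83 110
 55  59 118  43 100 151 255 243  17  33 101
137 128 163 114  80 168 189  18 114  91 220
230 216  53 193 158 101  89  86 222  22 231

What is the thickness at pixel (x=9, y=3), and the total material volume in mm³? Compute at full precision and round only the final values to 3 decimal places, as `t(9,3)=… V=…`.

t(9,3)=3.612 V=136.935

span = t_max - t_min = 3.86 - 0.99 = 2.870
L(9,3) = 22, L_eff = 22/255 = 0.086275
t(9,3) = 3.86 - 2.870·0.086275 = 3.612
Σt over all 4·11 pixels = 455771/4250 ≈ 107.2402353
V = pitch²·Σt = 1.13²·455771/4250 = 136.935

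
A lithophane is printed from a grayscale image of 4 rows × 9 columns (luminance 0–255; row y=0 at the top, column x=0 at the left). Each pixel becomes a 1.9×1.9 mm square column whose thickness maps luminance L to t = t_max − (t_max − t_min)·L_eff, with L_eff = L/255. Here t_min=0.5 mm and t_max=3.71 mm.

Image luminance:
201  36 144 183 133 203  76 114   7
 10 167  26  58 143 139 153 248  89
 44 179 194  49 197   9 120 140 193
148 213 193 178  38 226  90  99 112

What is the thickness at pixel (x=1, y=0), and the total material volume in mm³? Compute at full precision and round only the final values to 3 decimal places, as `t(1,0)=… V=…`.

span = t_max - t_min = 3.71 - 0.5 = 3.210
L(1,0) = 36, L_eff = 36/255 = 0.141176
t(1,0) = 3.71 - 3.210·0.141176 = 3.257
Σt over all 4·9 pixels = 162049/2125 ≈ 76.2583529
V = pitch²·Σt = 1.9²·162049/2125 = 275.293

t(1,0)=3.257 V=275.293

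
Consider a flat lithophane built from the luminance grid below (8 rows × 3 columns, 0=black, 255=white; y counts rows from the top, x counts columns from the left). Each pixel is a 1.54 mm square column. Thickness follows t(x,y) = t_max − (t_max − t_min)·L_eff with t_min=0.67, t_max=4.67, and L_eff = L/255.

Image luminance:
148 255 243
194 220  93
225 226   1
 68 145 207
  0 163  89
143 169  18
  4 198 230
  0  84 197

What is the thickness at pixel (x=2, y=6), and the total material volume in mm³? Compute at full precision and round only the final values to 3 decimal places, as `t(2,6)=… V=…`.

span = t_max - t_min = 4.67 - 0.67 = 4.000
L(2,6) = 230, L_eff = 230/255 = 0.901961
t(2,6) = 4.67 - 4.000·0.901961 = 1.062
Σt over all 8·3 pixels = 76502/1275 ≈ 60.0015686
V = pitch²·Σt = 1.54²·76502/1275 = 142.300

t(2,6)=1.062 V=142.300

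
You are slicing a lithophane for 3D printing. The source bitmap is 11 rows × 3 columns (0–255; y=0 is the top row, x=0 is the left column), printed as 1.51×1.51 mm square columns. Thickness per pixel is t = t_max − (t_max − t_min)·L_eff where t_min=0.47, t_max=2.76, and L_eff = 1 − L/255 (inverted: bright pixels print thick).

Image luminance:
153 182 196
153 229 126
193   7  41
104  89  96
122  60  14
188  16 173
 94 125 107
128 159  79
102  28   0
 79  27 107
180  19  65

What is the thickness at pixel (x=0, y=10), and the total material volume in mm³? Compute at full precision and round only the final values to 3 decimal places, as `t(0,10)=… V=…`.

t(0,10)=2.086 V=105.823

span = t_max - t_min = 2.76 - 0.47 = 2.290
L(0,10) = 180, L_eff = 1 - 180/255 = 0.294118 (inverted)
t(0,10) = 2.76 - 2.290·0.294118 = 2.086
Σt over all 11·3 pixels = 197249/4250 ≈ 46.4115294
V = pitch²·Σt = 1.51²·197249/4250 = 105.823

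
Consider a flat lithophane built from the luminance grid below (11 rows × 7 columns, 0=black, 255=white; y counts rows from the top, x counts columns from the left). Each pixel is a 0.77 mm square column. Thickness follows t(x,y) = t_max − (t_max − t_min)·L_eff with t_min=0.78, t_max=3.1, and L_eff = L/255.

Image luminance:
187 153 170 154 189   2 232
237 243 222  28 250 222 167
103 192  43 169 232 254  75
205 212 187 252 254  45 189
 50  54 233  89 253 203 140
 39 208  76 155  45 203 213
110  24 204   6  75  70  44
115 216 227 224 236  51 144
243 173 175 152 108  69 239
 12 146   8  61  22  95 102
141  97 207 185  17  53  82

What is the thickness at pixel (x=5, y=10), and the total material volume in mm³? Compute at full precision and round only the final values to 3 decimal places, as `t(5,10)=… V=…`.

span = t_max - t_min = 3.1 - 0.78 = 2.320
L(5,10) = 53, L_eff = 53/255 = 0.207843
t(5,10) = 3.1 - 2.320·0.207843 = 2.618
Σt over all 11·7 pixels = 590611/4250 ≈ 138.9672941
V = pitch²·Σt = 0.77²·590611/4250 = 82.394

t(5,10)=2.618 V=82.394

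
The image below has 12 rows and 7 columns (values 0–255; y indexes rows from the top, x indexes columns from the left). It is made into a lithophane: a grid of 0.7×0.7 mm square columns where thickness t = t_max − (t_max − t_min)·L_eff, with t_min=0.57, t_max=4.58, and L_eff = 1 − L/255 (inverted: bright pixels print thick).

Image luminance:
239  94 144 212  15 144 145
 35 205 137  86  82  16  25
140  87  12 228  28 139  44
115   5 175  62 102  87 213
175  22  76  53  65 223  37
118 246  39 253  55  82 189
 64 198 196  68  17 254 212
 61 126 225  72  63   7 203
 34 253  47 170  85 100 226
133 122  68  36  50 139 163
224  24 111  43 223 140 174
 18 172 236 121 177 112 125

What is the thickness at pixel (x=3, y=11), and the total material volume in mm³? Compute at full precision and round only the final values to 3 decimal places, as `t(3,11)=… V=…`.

span = t_max - t_min = 4.58 - 0.57 = 4.010
L(3,11) = 121, L_eff = 1 - 121/255 = 0.525490 (inverted)
t(3,11) = 4.58 - 4.010·0.525490 = 2.473
Σt over all 12·7 pixels = 5207281/25500 ≈ 204.2070980
V = pitch²·Σt = 0.7²·5207281/25500 = 100.061

t(3,11)=2.473 V=100.061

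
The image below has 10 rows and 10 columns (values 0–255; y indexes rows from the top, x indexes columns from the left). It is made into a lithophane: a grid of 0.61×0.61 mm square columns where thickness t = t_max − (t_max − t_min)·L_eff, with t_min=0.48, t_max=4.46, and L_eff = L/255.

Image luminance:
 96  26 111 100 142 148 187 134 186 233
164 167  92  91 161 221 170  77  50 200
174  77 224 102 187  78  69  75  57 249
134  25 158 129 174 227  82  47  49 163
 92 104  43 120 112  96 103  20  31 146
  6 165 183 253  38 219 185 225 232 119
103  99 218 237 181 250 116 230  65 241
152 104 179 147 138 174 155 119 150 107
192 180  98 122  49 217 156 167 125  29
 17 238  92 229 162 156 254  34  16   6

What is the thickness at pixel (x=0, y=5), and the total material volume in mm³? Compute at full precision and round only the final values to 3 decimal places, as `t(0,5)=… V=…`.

span = t_max - t_min = 4.46 - 0.48 = 3.980
L(0,5) = 6, L_eff = 6/255 = 0.023529
t(0,5) = 4.46 - 3.980·0.023529 = 4.366
Σt over all 10·10 pixels = 1506766/6375 ≈ 236.3554510
V = pitch²·Σt = 0.61²·1506766/6375 = 87.948

t(0,5)=4.366 V=87.948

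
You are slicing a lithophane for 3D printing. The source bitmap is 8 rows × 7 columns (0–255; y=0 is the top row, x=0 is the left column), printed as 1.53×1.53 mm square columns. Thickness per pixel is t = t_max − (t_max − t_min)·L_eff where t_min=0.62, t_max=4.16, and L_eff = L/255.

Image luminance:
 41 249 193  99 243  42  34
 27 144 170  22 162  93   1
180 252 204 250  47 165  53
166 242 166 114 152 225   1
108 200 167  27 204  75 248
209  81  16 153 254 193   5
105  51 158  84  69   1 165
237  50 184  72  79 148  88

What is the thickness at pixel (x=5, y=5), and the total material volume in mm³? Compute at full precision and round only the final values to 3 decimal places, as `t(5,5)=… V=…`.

span = t_max - t_min = 4.16 - 0.62 = 3.540
L(5,5) = 193, L_eff = 193/255 = 0.756863
t(5,5) = 4.16 - 3.540·0.756863 = 1.481
Σt over all 8·7 pixels = 283584/2125 ≈ 133.4512941
V = pitch²·Σt = 1.53²·283584/2125 = 312.396

t(5,5)=1.481 V=312.396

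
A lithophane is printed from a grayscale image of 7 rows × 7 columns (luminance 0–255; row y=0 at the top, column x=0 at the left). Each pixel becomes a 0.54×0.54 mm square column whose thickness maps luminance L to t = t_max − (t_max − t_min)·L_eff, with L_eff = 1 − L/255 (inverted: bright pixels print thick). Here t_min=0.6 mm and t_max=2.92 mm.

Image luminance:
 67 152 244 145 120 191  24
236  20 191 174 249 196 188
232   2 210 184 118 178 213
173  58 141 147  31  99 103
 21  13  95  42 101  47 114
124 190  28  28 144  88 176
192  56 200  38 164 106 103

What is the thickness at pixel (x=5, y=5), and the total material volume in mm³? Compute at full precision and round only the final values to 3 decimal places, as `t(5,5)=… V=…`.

t(5,5)=1.401 V=24.905

span = t_max - t_min = 2.92 - 0.6 = 2.320
L(5,5) = 88, L_eff = 1 - 88/255 = 0.654902 (inverted)
t(5,5) = 2.92 - 2.320·0.654902 = 1.401
Σt over all 7·7 pixels = 181491/2125 ≈ 85.4075294
V = pitch²·Σt = 0.54²·181491/2125 = 24.905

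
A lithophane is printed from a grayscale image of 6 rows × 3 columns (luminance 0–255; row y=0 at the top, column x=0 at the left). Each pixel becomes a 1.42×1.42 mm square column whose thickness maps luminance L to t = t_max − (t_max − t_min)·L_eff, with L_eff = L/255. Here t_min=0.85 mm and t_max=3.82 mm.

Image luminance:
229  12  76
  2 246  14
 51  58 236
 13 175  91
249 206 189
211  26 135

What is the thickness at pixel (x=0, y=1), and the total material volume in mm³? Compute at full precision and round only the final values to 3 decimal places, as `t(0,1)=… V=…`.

t(0,1)=3.797 V=86.534

span = t_max - t_min = 3.82 - 0.85 = 2.970
L(0,1) = 2, L_eff = 2/255 = 0.007843
t(0,1) = 3.82 - 2.970·0.007843 = 3.797
Σt over all 6·3 pixels = 364779/8500 ≈ 42.9151765
V = pitch²·Σt = 1.42²·364779/8500 = 86.534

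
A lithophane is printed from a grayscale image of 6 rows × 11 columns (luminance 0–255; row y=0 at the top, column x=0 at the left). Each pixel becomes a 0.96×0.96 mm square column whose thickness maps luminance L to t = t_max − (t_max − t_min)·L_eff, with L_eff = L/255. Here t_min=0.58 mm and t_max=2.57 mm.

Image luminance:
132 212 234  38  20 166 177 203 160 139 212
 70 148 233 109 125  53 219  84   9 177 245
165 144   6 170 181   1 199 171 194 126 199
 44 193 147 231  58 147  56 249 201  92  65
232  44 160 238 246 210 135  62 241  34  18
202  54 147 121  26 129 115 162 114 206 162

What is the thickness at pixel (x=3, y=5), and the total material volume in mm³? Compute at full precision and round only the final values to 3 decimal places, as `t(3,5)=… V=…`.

t(3,5)=1.626 V=89.709

span = t_max - t_min = 2.57 - 0.58 = 1.990
L(3,5) = 121, L_eff = 121/255 = 0.474510
t(3,5) = 2.57 - 1.990·0.474510 = 1.626
Σt over all 6·11 pixels = 620543/6375 ≈ 97.3400784
V = pitch²·Σt = 0.96²·620543/6375 = 89.709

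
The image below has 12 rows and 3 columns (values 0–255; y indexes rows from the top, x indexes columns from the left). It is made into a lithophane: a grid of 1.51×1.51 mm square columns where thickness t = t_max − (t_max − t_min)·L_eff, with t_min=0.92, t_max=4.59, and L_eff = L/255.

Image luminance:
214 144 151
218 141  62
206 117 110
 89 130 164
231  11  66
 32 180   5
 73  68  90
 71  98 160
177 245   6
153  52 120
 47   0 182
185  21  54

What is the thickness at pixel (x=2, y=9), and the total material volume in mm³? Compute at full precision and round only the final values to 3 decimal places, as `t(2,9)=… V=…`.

span = t_max - t_min = 4.59 - 0.92 = 3.670
L(2,9) = 120, L_eff = 120/255 = 0.470588
t(2,9) = 4.59 - 3.670·0.470588 = 2.863
Σt over all 12·3 pixels = 2718829/25500 ≈ 106.6207451
V = pitch²·Σt = 1.51²·2718829/25500 = 243.106

t(2,9)=2.863 V=243.106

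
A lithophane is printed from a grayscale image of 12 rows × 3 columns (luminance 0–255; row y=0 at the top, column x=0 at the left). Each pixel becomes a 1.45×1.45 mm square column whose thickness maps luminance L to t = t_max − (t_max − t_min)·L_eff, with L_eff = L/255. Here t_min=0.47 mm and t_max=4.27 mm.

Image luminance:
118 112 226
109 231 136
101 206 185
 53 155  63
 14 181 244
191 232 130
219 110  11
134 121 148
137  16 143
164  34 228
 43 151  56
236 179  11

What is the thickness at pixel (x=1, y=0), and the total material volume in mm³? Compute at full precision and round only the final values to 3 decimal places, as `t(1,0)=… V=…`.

t(1,0)=2.601 V=171.928

span = t_max - t_min = 4.27 - 0.47 = 3.800
L(1,0) = 112, L_eff = 112/255 = 0.439216
t(1,0) = 4.27 - 3.800·0.439216 = 2.601
Σt over all 12·3 pixels = 6133/75 ≈ 81.7733333
V = pitch²·Σt = 1.45²·6133/75 = 171.928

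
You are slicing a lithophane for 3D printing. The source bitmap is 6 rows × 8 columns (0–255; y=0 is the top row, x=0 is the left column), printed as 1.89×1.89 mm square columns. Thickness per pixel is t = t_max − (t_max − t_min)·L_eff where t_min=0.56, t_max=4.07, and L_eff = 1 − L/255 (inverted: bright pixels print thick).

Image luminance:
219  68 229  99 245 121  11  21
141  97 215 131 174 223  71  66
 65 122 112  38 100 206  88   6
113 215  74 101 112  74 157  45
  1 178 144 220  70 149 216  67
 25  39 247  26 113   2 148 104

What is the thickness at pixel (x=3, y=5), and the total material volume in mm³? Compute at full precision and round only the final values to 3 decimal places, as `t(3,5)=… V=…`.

t(3,5)=0.918 V=366.840

span = t_max - t_min = 4.07 - 0.56 = 3.510
L(3,5) = 26, L_eff = 1 - 26/255 = 0.898039 (inverted)
t(3,5) = 4.07 - 3.510·0.898039 = 0.918
Σt over all 6·8 pixels = 102.696
V = pitch²·Σt = 1.89²·102.696 = 366.840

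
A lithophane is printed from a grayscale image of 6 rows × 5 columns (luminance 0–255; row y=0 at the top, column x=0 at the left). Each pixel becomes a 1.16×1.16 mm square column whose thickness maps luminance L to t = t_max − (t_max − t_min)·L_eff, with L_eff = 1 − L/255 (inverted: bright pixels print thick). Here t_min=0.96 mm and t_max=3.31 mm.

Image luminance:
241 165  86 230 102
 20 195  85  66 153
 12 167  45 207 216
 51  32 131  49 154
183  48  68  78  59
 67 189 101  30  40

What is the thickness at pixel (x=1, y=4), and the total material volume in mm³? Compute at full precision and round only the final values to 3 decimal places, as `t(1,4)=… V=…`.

span = t_max - t_min = 3.31 - 0.96 = 2.350
L(1,4) = 48, L_eff = 1 - 48/255 = 0.811765 (inverted)
t(1,4) = 3.31 - 2.350·0.811765 = 1.402
Σt over all 6·5 pixels = 10019/170 ≈ 58.9352941
V = pitch²·Σt = 1.16²·10019/170 = 79.303

t(1,4)=1.402 V=79.303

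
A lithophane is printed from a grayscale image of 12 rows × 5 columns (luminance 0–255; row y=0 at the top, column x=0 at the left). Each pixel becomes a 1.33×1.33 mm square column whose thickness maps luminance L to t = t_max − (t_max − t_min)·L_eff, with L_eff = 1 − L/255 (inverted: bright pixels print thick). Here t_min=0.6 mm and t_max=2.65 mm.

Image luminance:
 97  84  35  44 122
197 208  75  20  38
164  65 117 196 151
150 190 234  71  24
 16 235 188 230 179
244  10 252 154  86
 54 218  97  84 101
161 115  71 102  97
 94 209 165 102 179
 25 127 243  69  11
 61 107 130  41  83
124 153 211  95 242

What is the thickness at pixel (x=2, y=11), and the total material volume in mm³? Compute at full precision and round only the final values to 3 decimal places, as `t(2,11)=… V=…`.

t(2,11)=2.296 V=169.581

span = t_max - t_min = 2.65 - 0.6 = 2.050
L(2,11) = 211, L_eff = 1 - 211/255 = 0.172549 (inverted)
t(2,11) = 2.65 - 2.050·0.172549 = 2.296
Σt over all 12·5 pixels = 488927/5100 ≈ 95.8680392
V = pitch²·Σt = 1.33²·488927/5100 = 169.581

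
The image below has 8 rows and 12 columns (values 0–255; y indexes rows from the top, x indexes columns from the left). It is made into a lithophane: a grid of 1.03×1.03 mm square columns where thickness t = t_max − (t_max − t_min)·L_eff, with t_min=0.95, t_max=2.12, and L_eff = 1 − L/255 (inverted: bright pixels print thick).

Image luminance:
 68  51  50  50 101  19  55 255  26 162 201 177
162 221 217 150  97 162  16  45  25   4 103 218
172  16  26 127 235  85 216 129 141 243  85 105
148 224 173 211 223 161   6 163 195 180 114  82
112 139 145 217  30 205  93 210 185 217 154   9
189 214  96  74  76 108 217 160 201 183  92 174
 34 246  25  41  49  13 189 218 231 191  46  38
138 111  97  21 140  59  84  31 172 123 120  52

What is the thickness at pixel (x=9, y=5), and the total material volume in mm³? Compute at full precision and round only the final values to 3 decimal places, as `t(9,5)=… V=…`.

t(9,5)=1.790 V=155.478

span = t_max - t_min = 2.12 - 0.95 = 1.170
L(9,5) = 183, L_eff = 1 - 183/255 = 0.282353 (inverted)
t(9,5) = 2.12 - 1.170·0.282353 = 1.790
Σt over all 8·12 pixels = 311424/2125 ≈ 146.5524706
V = pitch²·Σt = 1.03²·311424/2125 = 155.478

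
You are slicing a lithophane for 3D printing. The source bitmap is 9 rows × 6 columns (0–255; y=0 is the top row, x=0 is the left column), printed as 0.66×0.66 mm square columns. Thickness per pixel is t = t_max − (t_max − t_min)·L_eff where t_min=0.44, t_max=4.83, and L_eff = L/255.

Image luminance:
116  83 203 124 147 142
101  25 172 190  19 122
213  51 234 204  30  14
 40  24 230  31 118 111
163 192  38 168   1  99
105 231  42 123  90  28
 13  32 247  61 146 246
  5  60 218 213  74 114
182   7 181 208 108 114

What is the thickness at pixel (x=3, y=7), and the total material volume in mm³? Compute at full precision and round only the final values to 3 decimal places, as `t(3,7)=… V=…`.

t(3,7)=1.163 V=66.721

span = t_max - t_min = 4.83 - 0.44 = 4.390
L(3,7) = 213, L_eff = 213/255 = 0.835294
t(3,7) = 4.83 - 4.390·0.835294 = 1.163
Σt over all 9·6 pixels = 3905843/25500 ≈ 153.1703137
V = pitch²·Σt = 0.66²·3905843/25500 = 66.721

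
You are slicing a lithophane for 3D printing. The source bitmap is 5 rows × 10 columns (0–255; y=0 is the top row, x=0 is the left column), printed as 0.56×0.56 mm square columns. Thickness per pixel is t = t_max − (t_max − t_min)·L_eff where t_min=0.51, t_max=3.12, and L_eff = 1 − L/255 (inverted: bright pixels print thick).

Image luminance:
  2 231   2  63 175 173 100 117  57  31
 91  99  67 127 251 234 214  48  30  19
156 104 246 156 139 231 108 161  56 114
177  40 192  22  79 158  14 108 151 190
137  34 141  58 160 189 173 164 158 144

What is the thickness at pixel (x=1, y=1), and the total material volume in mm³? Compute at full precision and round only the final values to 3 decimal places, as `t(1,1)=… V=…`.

t(1,1)=1.523 V=27.548

span = t_max - t_min = 3.12 - 0.51 = 2.610
L(1,1) = 99, L_eff = 1 - 99/255 = 0.611765 (inverted)
t(1,1) = 3.12 - 2.610·0.611765 = 1.523
Σt over all 5·10 pixels = 746667/8500 ≈ 87.8431765
V = pitch²·Σt = 0.56²·746667/8500 = 27.548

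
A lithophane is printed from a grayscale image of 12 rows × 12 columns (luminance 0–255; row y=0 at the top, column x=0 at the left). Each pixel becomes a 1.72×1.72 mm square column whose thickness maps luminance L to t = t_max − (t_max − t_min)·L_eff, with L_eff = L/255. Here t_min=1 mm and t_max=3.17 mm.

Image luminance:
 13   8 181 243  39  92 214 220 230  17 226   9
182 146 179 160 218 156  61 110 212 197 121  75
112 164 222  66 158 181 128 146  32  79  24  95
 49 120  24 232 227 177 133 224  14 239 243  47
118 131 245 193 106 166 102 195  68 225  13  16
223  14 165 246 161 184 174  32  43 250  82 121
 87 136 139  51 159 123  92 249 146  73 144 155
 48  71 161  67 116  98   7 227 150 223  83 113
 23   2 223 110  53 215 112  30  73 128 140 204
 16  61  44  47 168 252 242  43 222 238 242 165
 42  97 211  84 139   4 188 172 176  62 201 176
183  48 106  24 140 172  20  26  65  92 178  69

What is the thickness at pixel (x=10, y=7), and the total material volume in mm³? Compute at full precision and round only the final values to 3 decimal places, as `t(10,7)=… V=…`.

span = t_max - t_min = 3.17 - 1 = 2.170
L(10,7) = 83, L_eff = 83/255 = 0.325490
t(10,7) = 3.17 - 2.170·0.325490 = 2.464
Σt over all 12·12 pixels = 1913813/6375 ≈ 300.2059608
V = pitch²·Σt = 1.72²·1913813/6375 = 888.129

t(10,7)=2.464 V=888.129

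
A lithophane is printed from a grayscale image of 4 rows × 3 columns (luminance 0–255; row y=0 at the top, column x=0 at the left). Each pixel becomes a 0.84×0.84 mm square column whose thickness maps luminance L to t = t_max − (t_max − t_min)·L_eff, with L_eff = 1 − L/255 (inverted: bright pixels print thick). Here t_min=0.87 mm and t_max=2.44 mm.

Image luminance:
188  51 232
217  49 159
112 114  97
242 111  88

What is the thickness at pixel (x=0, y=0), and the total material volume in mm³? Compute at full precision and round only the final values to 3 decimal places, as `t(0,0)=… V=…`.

span = t_max - t_min = 2.44 - 0.87 = 1.570
L(0,0) = 188, L_eff = 1 - 188/255 = 0.262745 (inverted)
t(0,0) = 2.44 - 1.570·0.262745 = 2.027
Σt over all 4·3 pixels = 26342/1275 ≈ 20.6603922
V = pitch²·Σt = 0.84²·26342/1275 = 14.578

t(0,0)=2.027 V=14.578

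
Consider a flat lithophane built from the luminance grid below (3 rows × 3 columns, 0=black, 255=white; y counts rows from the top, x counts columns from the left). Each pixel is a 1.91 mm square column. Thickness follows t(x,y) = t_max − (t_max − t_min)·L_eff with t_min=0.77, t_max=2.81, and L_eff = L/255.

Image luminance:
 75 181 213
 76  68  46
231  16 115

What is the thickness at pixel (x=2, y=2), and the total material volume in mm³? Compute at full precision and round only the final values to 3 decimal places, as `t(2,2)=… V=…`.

t(2,2)=1.890 V=62.463

span = t_max - t_min = 2.81 - 0.77 = 2.040
L(2,2) = 115, L_eff = 115/255 = 0.450980
t(2,2) = 2.81 - 2.040·0.450980 = 1.890
Σt over all 3·3 pixels = 17.122
V = pitch²·Σt = 1.91²·17.122 = 62.463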